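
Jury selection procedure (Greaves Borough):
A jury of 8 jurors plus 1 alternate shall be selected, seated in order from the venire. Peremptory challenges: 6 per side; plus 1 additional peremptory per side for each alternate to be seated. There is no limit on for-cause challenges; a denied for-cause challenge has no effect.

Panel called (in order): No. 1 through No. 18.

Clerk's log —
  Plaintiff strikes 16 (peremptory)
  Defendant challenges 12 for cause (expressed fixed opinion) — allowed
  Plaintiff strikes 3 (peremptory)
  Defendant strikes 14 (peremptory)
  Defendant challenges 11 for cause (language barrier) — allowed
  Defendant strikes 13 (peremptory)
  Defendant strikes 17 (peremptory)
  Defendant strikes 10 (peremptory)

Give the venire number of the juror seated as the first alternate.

15

Removed: #3, #10, #11, #12, #13, #14, #16, #17.
Seating in order: seats 1–8 → #1, #2, #4, #5, #6, #7, #8, #9; alternates → #15.
So alternate 1 is #15.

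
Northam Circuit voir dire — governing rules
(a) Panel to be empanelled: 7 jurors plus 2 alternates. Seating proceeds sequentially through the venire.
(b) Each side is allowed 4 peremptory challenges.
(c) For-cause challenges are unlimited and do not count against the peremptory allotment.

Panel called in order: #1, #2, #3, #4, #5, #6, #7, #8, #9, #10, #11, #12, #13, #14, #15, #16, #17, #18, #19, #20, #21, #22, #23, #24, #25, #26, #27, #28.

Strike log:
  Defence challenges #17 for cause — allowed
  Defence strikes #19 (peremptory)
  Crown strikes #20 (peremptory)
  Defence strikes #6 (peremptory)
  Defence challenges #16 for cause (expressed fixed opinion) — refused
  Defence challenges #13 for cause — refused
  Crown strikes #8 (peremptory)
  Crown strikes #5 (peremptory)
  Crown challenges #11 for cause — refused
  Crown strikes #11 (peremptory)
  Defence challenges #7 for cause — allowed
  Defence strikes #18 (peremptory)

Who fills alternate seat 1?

Removed: #5, #6, #7, #8, #11, #17, #18, #19, #20. (#13, #16 stay — for-cause denied.)
Seating in order: seats 1–7 → #1, #2, #3, #4, #9, #10, #12; alternates → #13, #14.
So alternate 1 is #13.

13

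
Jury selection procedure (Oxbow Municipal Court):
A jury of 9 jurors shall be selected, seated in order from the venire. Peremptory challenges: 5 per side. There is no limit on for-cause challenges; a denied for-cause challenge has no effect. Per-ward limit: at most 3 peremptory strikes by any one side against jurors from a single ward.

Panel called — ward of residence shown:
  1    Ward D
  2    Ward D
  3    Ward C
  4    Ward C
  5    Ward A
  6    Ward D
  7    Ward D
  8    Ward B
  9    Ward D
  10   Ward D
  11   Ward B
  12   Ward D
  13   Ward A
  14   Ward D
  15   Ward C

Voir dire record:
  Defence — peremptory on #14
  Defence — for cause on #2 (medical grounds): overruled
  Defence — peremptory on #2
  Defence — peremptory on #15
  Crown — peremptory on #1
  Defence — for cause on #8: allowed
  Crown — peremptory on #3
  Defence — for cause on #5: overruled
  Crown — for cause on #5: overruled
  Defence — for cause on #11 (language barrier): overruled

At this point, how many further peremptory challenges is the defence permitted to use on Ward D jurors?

1

Defence peremptories so far: #14, #2, #15 — 3 of 5 used, 2 left overall.
Against Ward D: #14, #2 — 2 used; per-ward cap 3 leaves 1.
Binding limit: min(2, 1) = 1.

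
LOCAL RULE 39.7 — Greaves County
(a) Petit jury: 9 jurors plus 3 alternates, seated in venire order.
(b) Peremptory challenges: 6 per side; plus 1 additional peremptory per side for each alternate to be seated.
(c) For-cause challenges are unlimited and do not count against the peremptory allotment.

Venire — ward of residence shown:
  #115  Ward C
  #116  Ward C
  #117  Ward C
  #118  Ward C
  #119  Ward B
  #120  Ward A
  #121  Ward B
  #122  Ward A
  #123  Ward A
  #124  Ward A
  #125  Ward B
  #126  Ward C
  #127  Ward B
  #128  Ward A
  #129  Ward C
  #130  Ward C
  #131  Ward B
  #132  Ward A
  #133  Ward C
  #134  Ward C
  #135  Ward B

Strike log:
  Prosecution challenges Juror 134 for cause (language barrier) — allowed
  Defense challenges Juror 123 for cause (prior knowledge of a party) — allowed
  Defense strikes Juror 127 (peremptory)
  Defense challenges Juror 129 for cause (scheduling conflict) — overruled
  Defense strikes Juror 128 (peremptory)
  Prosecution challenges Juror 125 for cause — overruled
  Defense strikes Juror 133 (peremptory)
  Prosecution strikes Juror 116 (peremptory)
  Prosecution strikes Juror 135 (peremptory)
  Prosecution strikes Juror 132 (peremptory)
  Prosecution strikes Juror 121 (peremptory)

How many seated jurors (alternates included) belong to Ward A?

3

Removed: #116, #121, #123, #127, #128, #132, #133, #134, #135.
Seated (12 incl. alternates): #115, #117, #118, #119, #120, #122, #124, #125, #126, #129, #130, #131.
Of those, in Ward A: #120, #122, #124 → 3.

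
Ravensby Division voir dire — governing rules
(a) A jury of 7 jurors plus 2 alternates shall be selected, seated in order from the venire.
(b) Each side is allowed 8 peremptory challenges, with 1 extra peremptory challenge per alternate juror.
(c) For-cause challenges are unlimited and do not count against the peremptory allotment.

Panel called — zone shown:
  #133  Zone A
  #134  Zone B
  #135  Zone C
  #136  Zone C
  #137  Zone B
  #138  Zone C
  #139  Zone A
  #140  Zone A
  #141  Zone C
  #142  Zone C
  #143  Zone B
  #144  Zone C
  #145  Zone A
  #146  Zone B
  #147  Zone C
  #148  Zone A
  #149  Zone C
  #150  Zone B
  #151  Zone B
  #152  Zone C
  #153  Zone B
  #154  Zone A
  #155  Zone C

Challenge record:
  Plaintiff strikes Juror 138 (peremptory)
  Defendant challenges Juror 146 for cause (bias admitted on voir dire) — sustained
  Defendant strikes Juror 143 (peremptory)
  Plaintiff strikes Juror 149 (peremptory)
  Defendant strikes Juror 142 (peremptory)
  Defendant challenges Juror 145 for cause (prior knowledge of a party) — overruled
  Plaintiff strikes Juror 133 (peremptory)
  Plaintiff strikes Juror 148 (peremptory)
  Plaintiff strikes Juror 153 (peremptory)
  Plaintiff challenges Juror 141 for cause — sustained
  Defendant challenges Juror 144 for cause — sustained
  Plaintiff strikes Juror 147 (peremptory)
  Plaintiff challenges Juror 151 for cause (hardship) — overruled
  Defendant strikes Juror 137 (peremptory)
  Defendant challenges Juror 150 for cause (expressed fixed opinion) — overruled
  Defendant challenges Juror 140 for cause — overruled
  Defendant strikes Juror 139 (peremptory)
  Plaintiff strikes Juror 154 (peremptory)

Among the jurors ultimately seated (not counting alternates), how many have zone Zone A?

Removed: #133, #137, #138, #139, #141, #142, #143, #144, #146, #147, #148, #149, #153, #154.
Seated jurors 1–7: #134, #135, #136, #140, #145, #150, #151 (alternates #152, #155 not counted).
Of those, in Zone A: #140, #145 → 2.

2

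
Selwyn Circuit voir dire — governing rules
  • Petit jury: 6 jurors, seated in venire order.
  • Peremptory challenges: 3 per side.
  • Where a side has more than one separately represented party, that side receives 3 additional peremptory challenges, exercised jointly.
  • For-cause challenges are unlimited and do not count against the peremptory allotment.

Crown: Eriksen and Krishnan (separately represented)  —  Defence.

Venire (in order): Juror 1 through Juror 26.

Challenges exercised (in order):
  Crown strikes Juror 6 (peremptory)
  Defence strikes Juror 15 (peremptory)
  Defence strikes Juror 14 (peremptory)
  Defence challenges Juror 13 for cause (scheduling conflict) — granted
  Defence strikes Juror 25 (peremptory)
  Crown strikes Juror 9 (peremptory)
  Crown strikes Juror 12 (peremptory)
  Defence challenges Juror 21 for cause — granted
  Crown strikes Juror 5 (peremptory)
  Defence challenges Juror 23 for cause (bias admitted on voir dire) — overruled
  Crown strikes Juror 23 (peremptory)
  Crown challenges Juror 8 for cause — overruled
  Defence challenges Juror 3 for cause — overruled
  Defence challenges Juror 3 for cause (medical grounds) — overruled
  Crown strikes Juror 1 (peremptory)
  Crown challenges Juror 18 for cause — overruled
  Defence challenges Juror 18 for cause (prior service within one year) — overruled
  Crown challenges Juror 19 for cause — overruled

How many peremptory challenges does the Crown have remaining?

0

Crown allotment: 3 base + 3 multi-party = 6.
Crown peremptories used: #6, #9, #12, #5, #23, #1 — 6 (for-cause on #8, #18, #19 don't count).
Remaining: 6 − 6 = 0.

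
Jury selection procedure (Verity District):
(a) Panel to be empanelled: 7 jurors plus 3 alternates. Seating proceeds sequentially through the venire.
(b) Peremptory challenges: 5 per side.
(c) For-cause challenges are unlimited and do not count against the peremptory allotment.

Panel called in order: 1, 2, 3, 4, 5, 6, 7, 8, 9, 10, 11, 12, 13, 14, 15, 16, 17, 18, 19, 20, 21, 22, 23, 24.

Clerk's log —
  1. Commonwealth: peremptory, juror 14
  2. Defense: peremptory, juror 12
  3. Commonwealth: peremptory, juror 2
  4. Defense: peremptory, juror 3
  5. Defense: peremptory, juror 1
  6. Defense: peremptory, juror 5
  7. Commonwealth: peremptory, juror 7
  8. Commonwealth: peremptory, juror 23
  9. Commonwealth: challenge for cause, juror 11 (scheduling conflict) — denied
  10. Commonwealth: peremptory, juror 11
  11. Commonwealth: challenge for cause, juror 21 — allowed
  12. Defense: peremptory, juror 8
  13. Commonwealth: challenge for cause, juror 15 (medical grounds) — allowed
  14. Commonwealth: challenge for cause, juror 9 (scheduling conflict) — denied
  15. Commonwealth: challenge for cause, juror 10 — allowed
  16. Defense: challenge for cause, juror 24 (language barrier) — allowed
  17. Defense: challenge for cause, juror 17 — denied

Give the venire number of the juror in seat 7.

18

Removed: #1, #2, #3, #5, #7, #8, #10, #11, #12, #14, #15, #21, #23, #24. (#9, #17 stay — for-cause denied.)
Seating in order: seats 1–7 → #4, #6, #9, #13, #16, #17, #18; alternates → #19, #20, #22.
So seat 7 is #18.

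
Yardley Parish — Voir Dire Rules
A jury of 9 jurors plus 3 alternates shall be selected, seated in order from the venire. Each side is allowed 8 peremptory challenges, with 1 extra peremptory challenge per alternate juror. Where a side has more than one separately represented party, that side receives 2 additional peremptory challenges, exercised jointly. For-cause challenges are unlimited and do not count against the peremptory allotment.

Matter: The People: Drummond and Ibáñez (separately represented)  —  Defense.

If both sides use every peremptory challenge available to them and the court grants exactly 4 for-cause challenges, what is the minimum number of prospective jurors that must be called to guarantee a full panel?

Seats to fill: 9 + 3 alternates = 12.
Peremptories — The People: 8 + 1×3 + 2 = 13; Defense: 8 + 1×3 = 11; total 24.
For-cause removals: 4.
Minimum venire: 12 + 24 + 4 = 40.

40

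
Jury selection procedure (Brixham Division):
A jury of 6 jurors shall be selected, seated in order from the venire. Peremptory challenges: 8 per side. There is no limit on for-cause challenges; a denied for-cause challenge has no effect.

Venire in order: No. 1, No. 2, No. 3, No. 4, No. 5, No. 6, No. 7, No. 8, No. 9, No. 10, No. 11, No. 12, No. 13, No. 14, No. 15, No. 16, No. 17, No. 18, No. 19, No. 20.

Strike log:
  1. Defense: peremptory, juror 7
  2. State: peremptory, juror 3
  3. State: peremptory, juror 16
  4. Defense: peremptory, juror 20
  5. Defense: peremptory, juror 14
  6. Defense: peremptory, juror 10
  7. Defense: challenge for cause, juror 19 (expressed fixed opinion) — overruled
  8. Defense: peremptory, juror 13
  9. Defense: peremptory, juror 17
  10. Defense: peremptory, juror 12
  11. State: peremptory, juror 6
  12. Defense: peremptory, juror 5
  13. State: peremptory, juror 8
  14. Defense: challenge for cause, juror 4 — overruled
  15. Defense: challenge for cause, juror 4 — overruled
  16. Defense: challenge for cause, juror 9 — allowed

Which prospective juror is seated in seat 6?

Removed: #3, #5, #6, #7, #8, #9, #10, #12, #13, #14, #16, #17, #20. (#4, #19 stay — for-cause denied.)
Seating in order: seats 1–6 → #1, #2, #4, #11, #15, #18.
So seat 6 is #18.

18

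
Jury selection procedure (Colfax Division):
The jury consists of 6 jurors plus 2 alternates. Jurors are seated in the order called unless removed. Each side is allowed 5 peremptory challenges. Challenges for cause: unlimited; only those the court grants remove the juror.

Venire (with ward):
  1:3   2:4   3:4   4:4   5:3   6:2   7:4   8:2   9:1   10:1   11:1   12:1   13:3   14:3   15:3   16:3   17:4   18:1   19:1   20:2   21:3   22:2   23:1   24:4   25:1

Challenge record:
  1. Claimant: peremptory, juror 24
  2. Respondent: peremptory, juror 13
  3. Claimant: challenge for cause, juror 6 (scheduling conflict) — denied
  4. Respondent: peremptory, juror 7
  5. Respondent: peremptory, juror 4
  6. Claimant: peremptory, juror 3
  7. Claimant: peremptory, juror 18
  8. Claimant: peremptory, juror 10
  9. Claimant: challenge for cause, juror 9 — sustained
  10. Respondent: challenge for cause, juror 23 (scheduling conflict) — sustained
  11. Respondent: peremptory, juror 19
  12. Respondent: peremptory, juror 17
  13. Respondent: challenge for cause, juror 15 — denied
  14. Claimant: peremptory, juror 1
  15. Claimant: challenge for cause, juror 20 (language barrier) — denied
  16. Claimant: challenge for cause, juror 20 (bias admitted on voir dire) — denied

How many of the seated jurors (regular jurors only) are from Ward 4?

Removed: #1, #3, #4, #7, #9, #10, #13, #17, #18, #19, #23, #24.
Seated jurors 1–6: #2, #5, #6, #8, #11, #12 (alternates #14, #15 not counted).
Of those, in Ward 4: #2 → 1.

1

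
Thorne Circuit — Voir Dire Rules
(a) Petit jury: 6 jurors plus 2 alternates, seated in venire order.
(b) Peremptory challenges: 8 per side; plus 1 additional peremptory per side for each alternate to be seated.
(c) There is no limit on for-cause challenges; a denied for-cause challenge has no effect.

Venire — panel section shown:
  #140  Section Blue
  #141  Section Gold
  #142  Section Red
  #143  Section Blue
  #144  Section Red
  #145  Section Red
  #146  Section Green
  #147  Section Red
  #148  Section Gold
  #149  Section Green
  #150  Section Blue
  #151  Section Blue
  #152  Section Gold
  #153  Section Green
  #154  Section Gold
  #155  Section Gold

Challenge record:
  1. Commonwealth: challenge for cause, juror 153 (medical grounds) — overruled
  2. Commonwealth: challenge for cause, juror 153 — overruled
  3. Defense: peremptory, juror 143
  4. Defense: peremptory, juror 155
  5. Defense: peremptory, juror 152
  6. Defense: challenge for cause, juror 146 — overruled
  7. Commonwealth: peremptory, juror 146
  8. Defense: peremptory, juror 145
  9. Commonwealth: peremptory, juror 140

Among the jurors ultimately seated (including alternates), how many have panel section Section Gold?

2

Removed: #140, #143, #145, #146, #152, #155.
Seated (8 incl. alternates): #141, #142, #144, #147, #148, #149, #150, #151.
Of those, in Section Gold: #141, #148 → 2.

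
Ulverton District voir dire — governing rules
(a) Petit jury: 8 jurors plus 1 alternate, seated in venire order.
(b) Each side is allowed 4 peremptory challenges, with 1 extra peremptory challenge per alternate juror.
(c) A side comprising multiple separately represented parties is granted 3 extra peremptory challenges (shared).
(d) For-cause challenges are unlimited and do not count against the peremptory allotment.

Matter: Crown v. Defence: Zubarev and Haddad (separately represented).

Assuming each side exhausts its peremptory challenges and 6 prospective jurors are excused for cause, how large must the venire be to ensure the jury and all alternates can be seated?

Seats to fill: 8 + 1 alternates = 9.
Peremptories — Crown: 4 + 1×1 = 5; Defence: 4 + 1×1 + 3 = 8; total 13.
For-cause removals: 6.
Minimum venire: 9 + 13 + 6 = 28.

28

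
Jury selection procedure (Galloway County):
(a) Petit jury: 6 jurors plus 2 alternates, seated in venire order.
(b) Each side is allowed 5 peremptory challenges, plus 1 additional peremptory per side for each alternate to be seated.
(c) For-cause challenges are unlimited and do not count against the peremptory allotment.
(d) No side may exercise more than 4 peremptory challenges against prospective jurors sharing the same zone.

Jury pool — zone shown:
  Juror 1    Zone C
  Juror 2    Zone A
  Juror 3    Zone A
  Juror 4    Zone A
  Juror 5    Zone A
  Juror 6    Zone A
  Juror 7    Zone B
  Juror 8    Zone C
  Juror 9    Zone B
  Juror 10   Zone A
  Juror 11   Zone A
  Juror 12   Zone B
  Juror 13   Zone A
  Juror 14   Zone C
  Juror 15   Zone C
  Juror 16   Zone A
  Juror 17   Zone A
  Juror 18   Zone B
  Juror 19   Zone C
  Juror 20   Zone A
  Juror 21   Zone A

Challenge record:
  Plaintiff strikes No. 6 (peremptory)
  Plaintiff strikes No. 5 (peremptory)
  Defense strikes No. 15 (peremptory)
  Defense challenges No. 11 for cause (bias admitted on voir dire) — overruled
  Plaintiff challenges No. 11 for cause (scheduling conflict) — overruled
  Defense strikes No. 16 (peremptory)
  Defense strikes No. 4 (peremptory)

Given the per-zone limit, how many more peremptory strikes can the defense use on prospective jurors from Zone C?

Defense peremptories so far: #15, #16, #4 — 3 of 7 used, 4 left overall.
Against Zone C: #15 — 1 used; per-zone cap 4 leaves 3.
Binding limit: min(4, 3) = 3.

3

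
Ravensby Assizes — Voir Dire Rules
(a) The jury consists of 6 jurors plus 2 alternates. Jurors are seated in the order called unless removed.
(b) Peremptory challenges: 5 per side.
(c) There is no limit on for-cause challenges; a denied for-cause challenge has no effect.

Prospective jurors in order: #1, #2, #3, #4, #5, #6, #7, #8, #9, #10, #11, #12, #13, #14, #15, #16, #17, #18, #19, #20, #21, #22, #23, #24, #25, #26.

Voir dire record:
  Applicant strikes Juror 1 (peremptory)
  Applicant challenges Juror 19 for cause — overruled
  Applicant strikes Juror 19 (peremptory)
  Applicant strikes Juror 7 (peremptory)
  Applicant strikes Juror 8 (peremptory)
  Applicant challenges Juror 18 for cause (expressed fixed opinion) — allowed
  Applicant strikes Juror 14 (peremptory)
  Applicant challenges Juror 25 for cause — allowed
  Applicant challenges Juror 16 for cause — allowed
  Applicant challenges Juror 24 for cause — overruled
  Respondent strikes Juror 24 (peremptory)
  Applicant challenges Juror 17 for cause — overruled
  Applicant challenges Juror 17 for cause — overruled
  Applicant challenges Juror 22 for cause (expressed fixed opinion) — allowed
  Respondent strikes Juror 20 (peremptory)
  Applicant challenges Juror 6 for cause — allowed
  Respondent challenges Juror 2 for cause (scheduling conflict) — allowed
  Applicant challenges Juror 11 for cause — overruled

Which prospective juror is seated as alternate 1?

12

Removed: #1, #2, #6, #7, #8, #14, #16, #18, #19, #20, #22, #24, #25. (#11, #17 stay — for-cause denied.)
Filling seats in venire order through position 7: #3, #4, #5, #9, #10, #11, #12.
So alternate 1 is #12.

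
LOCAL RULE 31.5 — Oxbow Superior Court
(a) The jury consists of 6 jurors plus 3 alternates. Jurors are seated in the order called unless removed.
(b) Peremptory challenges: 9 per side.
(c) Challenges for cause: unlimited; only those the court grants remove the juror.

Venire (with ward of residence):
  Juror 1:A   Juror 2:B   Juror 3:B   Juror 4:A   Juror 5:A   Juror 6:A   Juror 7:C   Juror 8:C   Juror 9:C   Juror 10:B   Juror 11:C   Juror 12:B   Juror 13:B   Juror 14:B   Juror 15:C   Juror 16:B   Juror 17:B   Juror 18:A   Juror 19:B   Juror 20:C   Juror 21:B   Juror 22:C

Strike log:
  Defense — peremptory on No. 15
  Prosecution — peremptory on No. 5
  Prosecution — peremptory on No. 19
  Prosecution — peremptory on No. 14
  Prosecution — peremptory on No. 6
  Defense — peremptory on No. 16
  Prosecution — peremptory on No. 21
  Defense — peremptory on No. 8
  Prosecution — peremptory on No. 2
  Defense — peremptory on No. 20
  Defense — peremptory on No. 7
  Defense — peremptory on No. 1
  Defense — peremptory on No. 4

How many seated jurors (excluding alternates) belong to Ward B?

4

Removed: #1, #2, #4, #5, #6, #7, #8, #14, #15, #16, #19, #20, #21.
Seated jurors 1–6: #3, #9, #10, #11, #12, #13 (alternates #17, #18, #22 not counted).
Of those, in Ward B: #3, #10, #12, #13 → 4.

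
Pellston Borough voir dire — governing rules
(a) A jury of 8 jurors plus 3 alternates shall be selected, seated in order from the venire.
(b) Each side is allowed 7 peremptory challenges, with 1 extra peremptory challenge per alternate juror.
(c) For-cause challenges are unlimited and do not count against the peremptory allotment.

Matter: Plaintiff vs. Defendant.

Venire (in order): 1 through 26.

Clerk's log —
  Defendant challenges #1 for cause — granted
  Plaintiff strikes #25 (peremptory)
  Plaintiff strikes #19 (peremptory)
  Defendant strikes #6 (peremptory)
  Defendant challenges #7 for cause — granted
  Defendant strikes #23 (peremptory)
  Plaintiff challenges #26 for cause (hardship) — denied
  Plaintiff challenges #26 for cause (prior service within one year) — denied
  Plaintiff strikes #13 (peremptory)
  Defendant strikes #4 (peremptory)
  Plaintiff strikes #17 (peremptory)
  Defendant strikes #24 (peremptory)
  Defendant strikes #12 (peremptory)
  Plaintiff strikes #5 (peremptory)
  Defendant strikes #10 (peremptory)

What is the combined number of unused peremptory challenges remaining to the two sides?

Plaintiff allotment: 7 base + 1 × 3 alternates = 10. Defendant allotment: 7 base + 1 × 3 alternates = 10.
Plaintiff peremptories used: #25, #19, #13, #17, #5 — 5 (for-cause on #26, #26 don't count).
Defendant peremptories used: #6, #23, #4, #24, #12, #10 — 6 (for-cause on #1, #7 don't count).
Remaining: (10 − 5) + (10 − 6) = 9.

9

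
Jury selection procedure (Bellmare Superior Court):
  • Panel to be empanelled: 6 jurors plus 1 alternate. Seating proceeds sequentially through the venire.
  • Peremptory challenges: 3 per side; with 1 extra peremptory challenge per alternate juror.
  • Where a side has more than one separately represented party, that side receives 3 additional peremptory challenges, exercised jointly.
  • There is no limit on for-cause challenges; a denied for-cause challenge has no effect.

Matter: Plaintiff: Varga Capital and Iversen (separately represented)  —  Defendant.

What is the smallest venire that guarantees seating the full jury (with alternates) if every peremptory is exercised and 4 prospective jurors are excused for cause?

22

Seats to fill: 6 + 1 alternates = 7.
Peremptories — Plaintiff: 3 + 1×1 + 3 = 7; Defendant: 3 + 1×1 = 4; total 11.
For-cause removals: 4.
Minimum venire: 7 + 11 + 4 = 22.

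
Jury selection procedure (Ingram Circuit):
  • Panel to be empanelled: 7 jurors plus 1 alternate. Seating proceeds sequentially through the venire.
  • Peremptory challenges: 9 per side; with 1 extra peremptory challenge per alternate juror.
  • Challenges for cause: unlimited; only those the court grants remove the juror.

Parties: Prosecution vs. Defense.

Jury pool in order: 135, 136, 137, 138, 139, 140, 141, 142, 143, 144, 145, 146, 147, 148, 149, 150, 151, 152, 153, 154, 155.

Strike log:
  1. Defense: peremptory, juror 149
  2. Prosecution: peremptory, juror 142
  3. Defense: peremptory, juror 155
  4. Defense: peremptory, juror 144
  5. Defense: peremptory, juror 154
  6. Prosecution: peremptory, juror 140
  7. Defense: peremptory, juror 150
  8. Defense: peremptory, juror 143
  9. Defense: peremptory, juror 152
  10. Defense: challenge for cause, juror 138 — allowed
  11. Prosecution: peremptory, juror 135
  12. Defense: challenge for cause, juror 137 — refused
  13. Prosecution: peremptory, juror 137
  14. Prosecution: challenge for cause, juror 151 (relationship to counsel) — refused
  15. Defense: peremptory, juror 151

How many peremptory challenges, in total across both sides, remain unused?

8

Prosecution allotment: 9 base + 1 × 1 alternate = 10. Defense allotment: 9 base + 1 × 1 alternate = 10.
Prosecution peremptories used: #142, #140, #135, #137 — 4 (the for-cause on #151 doesn't count).
Defense peremptories used: #149, #155, #144, #154, #150, #143, #152, #151 — 8 (for-cause on #138, #137 don't count).
Remaining: (10 − 4) + (10 − 8) = 8.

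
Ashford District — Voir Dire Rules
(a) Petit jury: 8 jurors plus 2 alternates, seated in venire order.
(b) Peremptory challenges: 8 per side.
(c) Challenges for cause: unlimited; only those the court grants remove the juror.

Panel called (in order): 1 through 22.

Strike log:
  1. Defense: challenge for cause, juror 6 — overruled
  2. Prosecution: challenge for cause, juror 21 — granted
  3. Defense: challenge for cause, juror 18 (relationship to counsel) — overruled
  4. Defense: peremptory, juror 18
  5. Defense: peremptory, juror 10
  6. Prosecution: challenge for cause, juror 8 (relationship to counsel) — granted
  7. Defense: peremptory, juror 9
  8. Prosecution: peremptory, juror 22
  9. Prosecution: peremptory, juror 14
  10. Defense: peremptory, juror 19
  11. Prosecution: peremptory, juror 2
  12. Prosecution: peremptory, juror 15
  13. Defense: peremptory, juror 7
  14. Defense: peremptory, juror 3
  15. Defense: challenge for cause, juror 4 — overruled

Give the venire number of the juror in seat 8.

Removed: #2, #3, #7, #8, #9, #10, #14, #15, #18, #19, #21, #22. (#4, #6 stay — for-cause denied.)
Seating in order: seats 1–8 → #1, #4, #5, #6, #11, #12, #13, #16; alternates → #17, #20.
So seat 8 is #16.

16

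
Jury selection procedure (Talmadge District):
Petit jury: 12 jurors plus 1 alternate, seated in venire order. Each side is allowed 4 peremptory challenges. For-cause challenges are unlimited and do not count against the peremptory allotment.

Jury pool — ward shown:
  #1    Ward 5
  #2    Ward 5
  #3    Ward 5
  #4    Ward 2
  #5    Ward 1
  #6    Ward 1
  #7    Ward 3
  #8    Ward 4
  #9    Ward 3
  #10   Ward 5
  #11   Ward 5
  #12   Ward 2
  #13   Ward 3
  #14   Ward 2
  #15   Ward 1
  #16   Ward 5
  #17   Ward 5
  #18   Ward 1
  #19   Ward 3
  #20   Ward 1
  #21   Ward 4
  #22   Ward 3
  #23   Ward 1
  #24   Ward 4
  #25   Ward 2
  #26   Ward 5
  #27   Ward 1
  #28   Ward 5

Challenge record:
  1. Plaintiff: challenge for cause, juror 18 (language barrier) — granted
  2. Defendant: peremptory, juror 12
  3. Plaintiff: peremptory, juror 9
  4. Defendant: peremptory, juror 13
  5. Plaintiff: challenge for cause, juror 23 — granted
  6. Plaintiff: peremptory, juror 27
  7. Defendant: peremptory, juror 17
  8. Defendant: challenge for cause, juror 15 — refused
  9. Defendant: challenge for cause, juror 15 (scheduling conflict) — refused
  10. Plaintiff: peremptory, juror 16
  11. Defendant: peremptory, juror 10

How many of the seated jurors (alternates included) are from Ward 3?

Removed: #9, #10, #12, #13, #16, #17, #18, #23, #27.
Seated (13 incl. alternates): #1, #2, #3, #4, #5, #6, #7, #8, #11, #14, #15, #19, #20.
Of those, in Ward 3: #7, #19 → 2.

2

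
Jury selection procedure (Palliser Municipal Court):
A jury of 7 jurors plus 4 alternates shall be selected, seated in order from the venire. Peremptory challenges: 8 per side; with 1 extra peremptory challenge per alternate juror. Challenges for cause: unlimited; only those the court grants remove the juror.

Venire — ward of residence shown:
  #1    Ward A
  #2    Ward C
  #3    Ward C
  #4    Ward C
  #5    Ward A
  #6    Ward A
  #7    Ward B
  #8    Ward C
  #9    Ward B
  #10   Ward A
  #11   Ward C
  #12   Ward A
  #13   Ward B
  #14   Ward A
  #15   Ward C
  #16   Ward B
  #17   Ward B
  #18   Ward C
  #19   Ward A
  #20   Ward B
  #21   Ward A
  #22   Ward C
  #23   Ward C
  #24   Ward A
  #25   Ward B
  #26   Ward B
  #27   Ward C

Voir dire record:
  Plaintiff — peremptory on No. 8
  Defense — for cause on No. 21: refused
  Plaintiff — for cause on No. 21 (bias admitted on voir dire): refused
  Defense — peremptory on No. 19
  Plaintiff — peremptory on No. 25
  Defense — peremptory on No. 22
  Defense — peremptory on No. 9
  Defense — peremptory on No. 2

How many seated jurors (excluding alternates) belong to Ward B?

Removed: #2, #8, #9, #19, #22, #25.
Seated jurors 1–7: #1, #3, #4, #5, #6, #7, #10 (alternates #11, #12, #13, #14 not counted).
Of those, in Ward B: #7 → 1.

1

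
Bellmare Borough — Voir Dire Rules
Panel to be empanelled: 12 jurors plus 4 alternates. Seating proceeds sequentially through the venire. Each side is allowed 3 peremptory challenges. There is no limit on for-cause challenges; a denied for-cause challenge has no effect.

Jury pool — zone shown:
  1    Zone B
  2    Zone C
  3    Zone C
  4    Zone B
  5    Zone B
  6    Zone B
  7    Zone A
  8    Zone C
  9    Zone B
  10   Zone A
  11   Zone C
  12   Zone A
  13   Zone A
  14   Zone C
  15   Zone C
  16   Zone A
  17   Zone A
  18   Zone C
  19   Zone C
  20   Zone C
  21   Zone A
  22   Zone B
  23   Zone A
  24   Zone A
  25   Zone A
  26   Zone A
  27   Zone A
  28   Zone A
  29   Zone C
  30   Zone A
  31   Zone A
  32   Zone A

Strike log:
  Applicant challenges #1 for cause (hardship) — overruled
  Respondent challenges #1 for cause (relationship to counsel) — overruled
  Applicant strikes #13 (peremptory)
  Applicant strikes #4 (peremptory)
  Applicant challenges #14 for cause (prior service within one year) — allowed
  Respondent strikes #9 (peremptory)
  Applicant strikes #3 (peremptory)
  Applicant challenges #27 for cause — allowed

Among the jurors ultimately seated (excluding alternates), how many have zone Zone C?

Removed: #3, #4, #9, #13, #14, #27.
Seated jurors 1–12: #1, #2, #5, #6, #7, #8, #10, #11, #12, #15, #16, #17 (alternates #18, #19, #20, #21 not counted).
Of those, in Zone C: #2, #8, #11, #15 → 4.

4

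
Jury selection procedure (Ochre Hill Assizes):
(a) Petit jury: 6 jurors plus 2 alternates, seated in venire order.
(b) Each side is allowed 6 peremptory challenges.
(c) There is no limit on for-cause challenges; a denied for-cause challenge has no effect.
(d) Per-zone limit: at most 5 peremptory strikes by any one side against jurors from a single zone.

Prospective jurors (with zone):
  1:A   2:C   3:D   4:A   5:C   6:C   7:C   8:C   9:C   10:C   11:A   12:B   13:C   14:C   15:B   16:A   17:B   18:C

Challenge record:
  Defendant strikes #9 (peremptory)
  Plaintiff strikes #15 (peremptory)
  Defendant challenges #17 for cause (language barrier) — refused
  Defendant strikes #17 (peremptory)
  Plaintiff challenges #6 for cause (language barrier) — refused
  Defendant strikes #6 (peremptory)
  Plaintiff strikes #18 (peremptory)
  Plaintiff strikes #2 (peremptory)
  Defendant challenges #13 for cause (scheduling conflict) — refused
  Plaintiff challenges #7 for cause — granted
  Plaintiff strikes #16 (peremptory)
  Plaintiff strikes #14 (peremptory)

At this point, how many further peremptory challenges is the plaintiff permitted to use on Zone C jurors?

1

Plaintiff peremptories so far: #15, #18, #2, #16, #14 — 5 of 6 used, 1 left overall.
Against Zone C: #18, #2, #14 — 3 used; per-zone cap 5 leaves 2.
Binding limit: min(1, 2) = 1.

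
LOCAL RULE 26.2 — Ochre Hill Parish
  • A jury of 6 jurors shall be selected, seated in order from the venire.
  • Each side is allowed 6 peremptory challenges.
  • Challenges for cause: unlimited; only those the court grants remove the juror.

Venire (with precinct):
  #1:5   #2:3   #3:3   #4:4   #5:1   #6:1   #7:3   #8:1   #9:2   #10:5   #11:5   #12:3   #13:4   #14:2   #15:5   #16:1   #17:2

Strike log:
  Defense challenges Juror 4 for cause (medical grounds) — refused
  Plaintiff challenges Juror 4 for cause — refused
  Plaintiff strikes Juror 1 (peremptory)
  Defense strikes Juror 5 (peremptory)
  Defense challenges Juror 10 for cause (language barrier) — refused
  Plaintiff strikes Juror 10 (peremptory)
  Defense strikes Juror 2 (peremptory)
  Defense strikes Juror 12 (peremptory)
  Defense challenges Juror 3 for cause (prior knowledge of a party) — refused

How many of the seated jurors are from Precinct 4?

Removed: #1, #2, #5, #10, #12.
Seated jurors 1–6: #3, #4, #6, #7, #8, #9.
Of those, in Precinct 4: #4 → 1.

1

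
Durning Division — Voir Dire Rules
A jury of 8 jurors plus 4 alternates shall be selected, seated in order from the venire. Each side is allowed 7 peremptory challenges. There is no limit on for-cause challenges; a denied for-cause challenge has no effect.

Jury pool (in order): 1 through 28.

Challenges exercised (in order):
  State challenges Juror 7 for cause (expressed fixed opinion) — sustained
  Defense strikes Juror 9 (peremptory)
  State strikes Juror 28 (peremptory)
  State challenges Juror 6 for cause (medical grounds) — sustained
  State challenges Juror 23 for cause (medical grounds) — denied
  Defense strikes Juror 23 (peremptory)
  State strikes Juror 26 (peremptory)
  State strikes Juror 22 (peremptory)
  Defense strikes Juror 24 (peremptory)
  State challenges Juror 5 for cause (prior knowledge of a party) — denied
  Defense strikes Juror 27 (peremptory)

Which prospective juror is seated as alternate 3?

Removed: #6, #7, #9, #22, #23, #24, #26, #27, #28. (#5 stays — for-cause denied.)
Seating in order: seats 1–8 → #1, #2, #3, #4, #5, #8, #10, #11; alternates → #12, #13, #14, #15.
So alternate 3 is #14.

14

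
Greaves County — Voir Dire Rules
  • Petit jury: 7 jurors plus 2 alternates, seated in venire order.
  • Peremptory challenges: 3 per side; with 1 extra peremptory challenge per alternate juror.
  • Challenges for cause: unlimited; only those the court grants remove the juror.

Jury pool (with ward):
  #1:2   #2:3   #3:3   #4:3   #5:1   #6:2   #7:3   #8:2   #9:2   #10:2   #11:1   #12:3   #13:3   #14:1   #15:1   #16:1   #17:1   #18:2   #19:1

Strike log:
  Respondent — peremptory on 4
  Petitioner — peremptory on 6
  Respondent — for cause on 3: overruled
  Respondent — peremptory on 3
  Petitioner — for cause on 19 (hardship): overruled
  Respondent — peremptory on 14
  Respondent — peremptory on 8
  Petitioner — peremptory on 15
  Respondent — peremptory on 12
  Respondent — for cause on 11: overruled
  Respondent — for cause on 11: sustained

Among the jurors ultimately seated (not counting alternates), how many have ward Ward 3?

Removed: #3, #4, #6, #8, #11, #12, #14, #15.
Seated jurors 1–7: #1, #2, #5, #7, #9, #10, #13 (alternates #16, #17 not counted).
Of those, in Ward 3: #2, #7, #13 → 3.

3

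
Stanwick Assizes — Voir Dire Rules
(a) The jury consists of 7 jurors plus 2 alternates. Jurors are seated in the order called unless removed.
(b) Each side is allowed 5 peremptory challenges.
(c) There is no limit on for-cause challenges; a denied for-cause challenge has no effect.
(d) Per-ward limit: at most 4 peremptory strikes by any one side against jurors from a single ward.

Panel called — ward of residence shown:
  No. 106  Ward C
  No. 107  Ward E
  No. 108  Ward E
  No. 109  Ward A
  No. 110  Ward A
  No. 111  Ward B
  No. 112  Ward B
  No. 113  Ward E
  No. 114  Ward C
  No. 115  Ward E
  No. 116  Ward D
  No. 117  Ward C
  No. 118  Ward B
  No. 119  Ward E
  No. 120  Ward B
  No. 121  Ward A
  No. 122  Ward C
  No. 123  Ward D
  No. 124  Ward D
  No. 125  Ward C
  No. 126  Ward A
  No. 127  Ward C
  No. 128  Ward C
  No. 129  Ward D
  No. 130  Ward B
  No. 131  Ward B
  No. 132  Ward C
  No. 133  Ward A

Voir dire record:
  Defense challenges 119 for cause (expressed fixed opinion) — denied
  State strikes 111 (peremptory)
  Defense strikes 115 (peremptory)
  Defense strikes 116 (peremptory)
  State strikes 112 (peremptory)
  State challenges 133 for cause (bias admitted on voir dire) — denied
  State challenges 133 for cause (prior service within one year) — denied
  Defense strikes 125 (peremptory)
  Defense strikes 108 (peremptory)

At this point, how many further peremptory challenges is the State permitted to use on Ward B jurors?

State peremptories so far: #111, #112 — 2 of 5 used, 3 left overall.
Against Ward B: #111, #112 — 2 used; per-ward cap 4 leaves 2.
Binding limit: min(3, 2) = 2.

2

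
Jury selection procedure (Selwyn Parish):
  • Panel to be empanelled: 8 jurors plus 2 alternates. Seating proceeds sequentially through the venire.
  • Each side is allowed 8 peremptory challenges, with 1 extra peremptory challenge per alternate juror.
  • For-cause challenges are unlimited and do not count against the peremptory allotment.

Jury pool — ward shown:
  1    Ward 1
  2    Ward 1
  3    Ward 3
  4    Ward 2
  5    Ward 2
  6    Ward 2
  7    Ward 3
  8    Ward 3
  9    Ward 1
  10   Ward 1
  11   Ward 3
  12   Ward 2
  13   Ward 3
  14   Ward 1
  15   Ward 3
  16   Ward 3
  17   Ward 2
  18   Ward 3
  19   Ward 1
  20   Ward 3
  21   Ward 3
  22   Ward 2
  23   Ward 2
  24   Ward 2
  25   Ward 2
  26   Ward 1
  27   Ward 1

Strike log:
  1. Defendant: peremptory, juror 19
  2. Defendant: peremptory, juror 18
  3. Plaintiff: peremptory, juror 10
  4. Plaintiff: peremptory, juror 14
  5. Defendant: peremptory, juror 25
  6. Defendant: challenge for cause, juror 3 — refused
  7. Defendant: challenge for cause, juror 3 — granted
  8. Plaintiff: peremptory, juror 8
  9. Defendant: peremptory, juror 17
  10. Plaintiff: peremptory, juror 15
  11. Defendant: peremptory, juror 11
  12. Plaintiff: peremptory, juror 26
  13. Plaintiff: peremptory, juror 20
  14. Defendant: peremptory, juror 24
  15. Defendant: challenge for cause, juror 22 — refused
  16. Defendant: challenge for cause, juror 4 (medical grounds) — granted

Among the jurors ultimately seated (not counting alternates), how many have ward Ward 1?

3

Removed: #3, #4, #8, #10, #11, #14, #15, #17, #18, #19, #20, #24, #25, #26.
Seated jurors 1–8: #1, #2, #5, #6, #7, #9, #12, #13 (alternates #16, #21 not counted).
Of those, in Ward 1: #1, #2, #9 → 3.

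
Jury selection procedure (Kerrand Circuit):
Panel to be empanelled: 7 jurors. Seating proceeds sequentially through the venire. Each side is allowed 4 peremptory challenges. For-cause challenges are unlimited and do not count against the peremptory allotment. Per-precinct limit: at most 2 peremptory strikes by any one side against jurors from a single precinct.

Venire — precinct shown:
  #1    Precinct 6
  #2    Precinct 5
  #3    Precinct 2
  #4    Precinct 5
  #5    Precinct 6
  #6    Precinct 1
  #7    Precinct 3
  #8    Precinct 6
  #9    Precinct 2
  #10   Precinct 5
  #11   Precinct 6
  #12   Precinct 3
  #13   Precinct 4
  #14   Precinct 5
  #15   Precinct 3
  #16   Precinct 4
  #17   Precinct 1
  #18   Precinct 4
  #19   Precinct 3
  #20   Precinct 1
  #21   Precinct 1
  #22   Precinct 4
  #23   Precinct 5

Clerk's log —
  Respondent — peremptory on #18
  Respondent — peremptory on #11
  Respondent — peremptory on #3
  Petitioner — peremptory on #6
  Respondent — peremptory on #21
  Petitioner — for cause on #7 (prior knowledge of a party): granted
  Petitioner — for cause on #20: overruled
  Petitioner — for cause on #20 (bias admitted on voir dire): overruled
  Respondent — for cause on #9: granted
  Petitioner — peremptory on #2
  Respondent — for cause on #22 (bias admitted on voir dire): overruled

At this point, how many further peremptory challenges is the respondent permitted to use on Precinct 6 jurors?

0

Respondent peremptories so far: #18, #11, #3, #21 — 4 of 4 used, 0 left overall.
Against Precinct 6: #11 — 1 used; per-precinct cap 2 leaves 1.
Binding limit: min(0, 1) = 0.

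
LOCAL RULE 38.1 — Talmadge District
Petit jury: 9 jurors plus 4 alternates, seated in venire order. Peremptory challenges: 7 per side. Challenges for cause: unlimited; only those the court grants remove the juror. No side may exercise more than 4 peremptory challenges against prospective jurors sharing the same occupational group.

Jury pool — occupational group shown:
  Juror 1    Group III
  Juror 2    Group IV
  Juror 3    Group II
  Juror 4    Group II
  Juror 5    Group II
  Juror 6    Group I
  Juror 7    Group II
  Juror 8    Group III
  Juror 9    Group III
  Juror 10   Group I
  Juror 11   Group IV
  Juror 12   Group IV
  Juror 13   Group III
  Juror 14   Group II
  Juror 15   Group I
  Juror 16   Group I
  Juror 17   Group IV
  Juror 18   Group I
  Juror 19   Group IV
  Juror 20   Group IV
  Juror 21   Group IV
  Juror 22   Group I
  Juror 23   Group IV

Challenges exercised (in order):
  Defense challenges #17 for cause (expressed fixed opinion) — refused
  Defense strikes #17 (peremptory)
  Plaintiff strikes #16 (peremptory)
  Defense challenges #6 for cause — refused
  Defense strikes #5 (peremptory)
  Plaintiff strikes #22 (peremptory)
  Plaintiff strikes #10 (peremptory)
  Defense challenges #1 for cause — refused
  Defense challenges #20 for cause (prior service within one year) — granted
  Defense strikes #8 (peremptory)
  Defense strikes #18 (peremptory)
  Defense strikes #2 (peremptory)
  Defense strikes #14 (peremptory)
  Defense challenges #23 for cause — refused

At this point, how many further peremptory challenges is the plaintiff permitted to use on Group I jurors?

Plaintiff peremptories so far: #16, #22, #10 — 3 of 7 used, 4 left overall.
Against Group I: #16, #22, #10 — 3 used; per-group cap 4 leaves 1.
Binding limit: min(4, 1) = 1.

1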